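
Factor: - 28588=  -2^2*7^1*1021^1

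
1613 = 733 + 880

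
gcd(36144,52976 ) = 16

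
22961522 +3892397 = 26853919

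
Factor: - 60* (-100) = 2^4*3^1* 5^3 = 6000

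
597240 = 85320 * 7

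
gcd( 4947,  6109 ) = 1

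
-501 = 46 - 547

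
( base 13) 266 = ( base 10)422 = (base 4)12212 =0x1A6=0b110100110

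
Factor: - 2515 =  - 5^1*503^1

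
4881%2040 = 801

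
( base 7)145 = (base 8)122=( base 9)101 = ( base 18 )4a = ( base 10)82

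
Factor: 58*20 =1160 = 2^3 * 5^1*29^1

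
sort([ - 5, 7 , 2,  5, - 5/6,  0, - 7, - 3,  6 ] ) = [ - 7, -5,- 3, - 5/6, 0, 2,  5,  6 , 7 ] 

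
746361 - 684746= 61615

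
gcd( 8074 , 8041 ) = 11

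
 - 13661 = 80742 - 94403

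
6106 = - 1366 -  - 7472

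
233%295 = 233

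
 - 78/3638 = -1 + 1780/1819  =  - 0.02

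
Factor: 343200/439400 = 132/169= 2^2*3^1*11^1*13^(  -  2 ) 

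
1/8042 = 1/8042  =  0.00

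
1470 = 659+811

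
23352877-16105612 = 7247265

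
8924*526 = 4694024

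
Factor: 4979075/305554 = 2^( - 1)*5^2*277^1*719^1 *152777^( - 1 )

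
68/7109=68/7109 = 0.01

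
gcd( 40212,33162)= 6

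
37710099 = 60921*619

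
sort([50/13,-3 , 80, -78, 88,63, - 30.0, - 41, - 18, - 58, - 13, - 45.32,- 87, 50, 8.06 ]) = [-87, - 78, - 58, - 45.32, - 41, - 30.0,-18, -13,-3,50/13, 8.06 , 50, 63,80, 88] 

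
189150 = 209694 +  - 20544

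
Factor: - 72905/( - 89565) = 2083/2559 = 3^ ( - 1) * 853^( - 1)*2083^1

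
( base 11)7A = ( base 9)106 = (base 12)73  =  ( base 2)1010111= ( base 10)87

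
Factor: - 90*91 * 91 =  - 2^1*3^2*5^1*7^2*13^2 = - 745290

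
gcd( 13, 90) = 1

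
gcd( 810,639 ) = 9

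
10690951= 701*15251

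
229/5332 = 229/5332= 0.04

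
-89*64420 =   -  5733380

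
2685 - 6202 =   -  3517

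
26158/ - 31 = - 844 + 6/31 = -  843.81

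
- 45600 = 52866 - 98466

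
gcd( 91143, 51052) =1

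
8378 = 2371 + 6007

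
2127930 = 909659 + 1218271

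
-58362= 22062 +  - 80424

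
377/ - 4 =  - 377/4 = -94.25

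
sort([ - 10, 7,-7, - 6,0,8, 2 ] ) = [ - 10,-7,  -  6,0 , 2,7,8] 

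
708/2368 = 177/592  =  0.30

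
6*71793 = 430758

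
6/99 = 2/33 =0.06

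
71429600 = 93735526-22305926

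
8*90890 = 727120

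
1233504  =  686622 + 546882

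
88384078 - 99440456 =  - 11056378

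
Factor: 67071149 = 67071149^1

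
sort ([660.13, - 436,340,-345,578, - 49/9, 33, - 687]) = [ - 687, - 436, - 345, - 49/9, 33,340,578,660.13] 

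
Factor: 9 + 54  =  63=3^2*7^1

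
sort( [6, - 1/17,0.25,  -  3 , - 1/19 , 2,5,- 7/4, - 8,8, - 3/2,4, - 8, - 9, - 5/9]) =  [ - 9, - 8,- 8 , - 3,-7/4, - 3/2,-5/9, - 1/17 , - 1/19, 0.25,2,4, 5, 6 , 8]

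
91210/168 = 542+11/12= 542.92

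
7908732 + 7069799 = 14978531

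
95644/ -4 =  - 23911 + 0/1 = - 23911.00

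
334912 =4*83728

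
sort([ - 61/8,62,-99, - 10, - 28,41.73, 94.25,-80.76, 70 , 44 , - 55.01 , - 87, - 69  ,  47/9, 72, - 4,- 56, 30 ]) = [ - 99, - 87, - 80.76,- 69, - 56, -55.01,-28, - 10, - 61/8, - 4, 47/9,  30, 41.73, 44 , 62,70, 72,94.25 ] 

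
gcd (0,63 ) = 63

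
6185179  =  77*80327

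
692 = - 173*( - 4) 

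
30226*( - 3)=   -  90678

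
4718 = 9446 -4728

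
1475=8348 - 6873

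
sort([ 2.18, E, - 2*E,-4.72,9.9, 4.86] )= [ -2*  E, - 4.72, 2.18,  E, 4.86, 9.9 ]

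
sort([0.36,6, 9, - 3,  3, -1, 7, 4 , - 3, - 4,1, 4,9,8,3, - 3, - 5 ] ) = [ - 5, - 4, - 3, - 3, - 3, - 1,0.36,1 , 3, 3,4,4,6, 7,8,  9,  9 ]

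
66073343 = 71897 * 919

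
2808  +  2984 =5792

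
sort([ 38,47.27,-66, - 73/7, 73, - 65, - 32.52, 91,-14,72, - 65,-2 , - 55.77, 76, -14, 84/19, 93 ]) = [ - 66, - 65,-65, - 55.77, - 32.52,  -  14, - 14, - 73/7,-2,84/19,38, 47.27 , 72, 73, 76,  91, 93] 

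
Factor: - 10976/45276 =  - 2^3*3^( - 1)*11^( - 1) = - 8/33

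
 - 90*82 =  - 7380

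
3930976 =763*5152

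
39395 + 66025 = 105420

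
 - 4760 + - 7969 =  - 12729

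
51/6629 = 51/6629 = 0.01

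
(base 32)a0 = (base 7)635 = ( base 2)101000000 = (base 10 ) 320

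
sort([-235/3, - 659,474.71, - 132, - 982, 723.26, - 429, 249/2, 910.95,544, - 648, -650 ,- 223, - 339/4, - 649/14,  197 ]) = [-982, - 659,  -  650, - 648 , - 429, - 223, - 132, - 339/4, - 235/3, - 649/14,249/2,197,474.71,544, 723.26,910.95 ] 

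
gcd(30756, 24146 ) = 2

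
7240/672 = 905/84 = 10.77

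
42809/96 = 445 +89/96 = 445.93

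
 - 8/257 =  - 8/257=-0.03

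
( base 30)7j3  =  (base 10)6873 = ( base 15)2083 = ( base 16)1ad9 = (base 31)74m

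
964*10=9640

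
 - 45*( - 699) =31455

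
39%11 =6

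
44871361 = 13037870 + 31833491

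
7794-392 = 7402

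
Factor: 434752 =2^6 * 6793^1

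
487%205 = 77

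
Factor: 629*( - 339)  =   - 213231 = - 3^1*17^1*37^1 * 113^1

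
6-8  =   - 2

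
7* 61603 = 431221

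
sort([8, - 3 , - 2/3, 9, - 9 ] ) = [ - 9, - 3, - 2/3, 8,9 ]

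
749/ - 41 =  -19+ 30/41 = - 18.27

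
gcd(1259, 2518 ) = 1259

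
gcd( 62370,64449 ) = 2079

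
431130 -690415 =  - 259285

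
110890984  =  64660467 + 46230517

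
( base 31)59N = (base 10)5107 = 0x13F3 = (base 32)4VJ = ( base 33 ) 4mp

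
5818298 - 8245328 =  - 2427030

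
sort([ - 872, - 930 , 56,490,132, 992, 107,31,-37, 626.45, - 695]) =[ -930,  -  872,-695, - 37, 31,56,107,132,490,626.45,992 ] 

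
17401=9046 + 8355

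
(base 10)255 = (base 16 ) FF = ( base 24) af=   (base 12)193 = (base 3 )100110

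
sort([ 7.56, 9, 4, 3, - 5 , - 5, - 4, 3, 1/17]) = [ - 5, - 5, - 4, 1/17, 3,3, 4,7.56 , 9]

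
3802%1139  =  385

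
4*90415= 361660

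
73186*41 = 3000626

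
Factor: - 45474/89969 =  - 4134/8179=-2^1*3^1*13^1 *53^1*8179^ ( -1 ) 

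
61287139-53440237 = 7846902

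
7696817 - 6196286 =1500531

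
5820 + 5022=10842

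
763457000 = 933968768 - 170511768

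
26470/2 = 13235  =  13235.00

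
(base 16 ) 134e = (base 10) 4942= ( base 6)34514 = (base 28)68e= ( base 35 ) 417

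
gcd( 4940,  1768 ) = 52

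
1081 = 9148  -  8067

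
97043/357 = 97043/357 = 271.83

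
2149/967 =2149/967 =2.22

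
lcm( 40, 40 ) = 40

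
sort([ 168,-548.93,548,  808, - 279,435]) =[ - 548.93, - 279,168 , 435, 548,808]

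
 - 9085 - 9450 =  - 18535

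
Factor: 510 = 2^1*3^1*5^1*17^1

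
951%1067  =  951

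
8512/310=27 + 71/155=27.46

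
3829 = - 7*( - 547)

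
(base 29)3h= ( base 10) 104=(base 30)3e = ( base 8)150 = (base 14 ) 76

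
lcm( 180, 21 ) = 1260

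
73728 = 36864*2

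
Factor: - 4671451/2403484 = - 2^( - 2)*  337^( - 1 ) * 383^1*1783^( -1)*12197^1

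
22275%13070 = 9205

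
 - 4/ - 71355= 4/71355= 0.00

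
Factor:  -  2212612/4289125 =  - 2^2*5^ ( - 3 )*34313^( - 1) * 553153^1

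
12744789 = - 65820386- - 78565175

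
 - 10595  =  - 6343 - 4252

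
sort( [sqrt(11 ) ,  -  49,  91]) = [ - 49, sqrt( 11 ),91]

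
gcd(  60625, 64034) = 1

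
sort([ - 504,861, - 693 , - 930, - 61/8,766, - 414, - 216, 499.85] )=[ -930, - 693, - 504, - 414,-216,  -  61/8,499.85,766,861]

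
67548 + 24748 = 92296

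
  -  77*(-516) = 39732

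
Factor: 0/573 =0 = 0^1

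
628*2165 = 1359620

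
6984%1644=408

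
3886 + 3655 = 7541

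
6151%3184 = 2967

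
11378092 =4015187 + 7362905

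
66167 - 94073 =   -  27906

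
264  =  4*66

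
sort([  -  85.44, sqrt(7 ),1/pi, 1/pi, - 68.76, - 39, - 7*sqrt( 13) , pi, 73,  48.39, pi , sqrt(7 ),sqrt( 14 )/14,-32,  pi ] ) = [-85.44, - 68.76, - 39, - 32, - 7*sqrt( 13), sqrt(14)/14, 1/pi,1/pi, sqrt(7), sqrt( 7 ), pi, pi , pi, 48.39, 73 ]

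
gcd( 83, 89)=1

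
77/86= 77/86 = 0.90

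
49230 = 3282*15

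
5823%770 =433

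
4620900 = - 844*( - 5475)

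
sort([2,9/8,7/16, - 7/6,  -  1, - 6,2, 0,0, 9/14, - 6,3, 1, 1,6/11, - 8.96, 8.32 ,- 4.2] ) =[ - 8.96, - 6, - 6  ,-4.2, - 7/6, - 1 , 0,0,7/16,6/11,9/14, 1, 1 , 9/8,2, 2,3, 8.32 ]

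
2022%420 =342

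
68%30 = 8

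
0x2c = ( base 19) 26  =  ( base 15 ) 2E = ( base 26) 1I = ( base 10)44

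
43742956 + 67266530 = 111009486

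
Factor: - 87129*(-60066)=5233490514  =  2^1*3^5*7^1*47^1*71^1*461^1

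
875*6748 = 5904500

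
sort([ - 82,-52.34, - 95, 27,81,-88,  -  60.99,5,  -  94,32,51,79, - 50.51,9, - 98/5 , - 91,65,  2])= [  -  95, - 94, - 91,-88,  -  82,-60.99, - 52.34,  -  50.51, - 98/5,2, 5,9,27,32, 51,65,79,81]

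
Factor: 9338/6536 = 4669/3268 = 2^(-2)*7^1*19^ ( - 1)*23^1*29^1*43^ (-1)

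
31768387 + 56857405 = 88625792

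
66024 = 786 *84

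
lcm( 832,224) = 5824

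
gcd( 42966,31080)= 42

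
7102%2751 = 1600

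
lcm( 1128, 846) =3384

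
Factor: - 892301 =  - 29^2 * 1061^1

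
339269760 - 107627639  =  231642121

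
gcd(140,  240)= 20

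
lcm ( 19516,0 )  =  0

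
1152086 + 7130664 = 8282750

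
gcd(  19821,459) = 3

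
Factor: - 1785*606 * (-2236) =2^3*3^2 * 5^1*7^1*13^1*17^1* 43^1*101^1 = 2418703560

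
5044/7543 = 5044/7543 = 0.67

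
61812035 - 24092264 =37719771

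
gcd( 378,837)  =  27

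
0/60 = 0 = 0.00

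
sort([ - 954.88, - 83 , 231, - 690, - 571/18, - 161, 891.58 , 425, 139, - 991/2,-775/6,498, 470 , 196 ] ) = [ - 954.88, - 690, - 991/2 , - 161, - 775/6, - 83, - 571/18, 139, 196, 231, 425, 470,498,891.58 ] 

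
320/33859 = 320/33859 = 0.01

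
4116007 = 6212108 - 2096101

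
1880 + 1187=3067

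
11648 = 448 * 26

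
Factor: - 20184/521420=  - 2^1 * 3^1*5^(- 1 ) * 31^(- 1) = - 6/155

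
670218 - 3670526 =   -  3000308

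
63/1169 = 9/167 = 0.05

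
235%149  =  86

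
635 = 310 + 325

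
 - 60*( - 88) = 5280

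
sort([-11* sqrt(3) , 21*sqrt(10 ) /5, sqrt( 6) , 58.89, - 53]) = [-53,-11 * sqrt( 3),sqrt (6 ),  21*sqrt ( 10 ) /5  ,  58.89 ] 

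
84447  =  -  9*( - 9383)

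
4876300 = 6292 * 775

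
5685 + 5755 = 11440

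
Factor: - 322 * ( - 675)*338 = 73464300=2^2*3^3*5^2*7^1 * 13^2*23^1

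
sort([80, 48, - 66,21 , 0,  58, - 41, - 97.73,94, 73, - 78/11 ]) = [-97.73,-66,  -  41, - 78/11, 0,21, 48, 58,73,80, 94]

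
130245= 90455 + 39790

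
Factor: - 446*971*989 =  - 428302274 = -2^1*23^1*43^1 * 223^1 * 971^1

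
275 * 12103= 3328325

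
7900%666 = 574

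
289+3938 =4227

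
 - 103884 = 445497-549381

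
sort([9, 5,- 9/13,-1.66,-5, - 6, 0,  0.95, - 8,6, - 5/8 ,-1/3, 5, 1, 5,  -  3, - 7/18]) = [ - 8, - 6, - 5, - 3,-1.66,-9/13,  -  5/8,-7/18,-1/3, 0,0.95 , 1, 5, 5, 5,6,9]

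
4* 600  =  2400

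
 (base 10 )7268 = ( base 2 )1110001100100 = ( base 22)F08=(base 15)2248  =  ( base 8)16144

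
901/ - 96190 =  - 901/96190 = - 0.01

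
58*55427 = 3214766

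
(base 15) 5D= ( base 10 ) 88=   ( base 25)3d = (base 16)58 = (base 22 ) 40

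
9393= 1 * 9393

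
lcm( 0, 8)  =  0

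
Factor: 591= 3^1*197^1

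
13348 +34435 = 47783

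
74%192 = 74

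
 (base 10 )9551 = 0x254F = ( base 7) 36563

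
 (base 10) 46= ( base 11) 42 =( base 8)56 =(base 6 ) 114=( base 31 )1F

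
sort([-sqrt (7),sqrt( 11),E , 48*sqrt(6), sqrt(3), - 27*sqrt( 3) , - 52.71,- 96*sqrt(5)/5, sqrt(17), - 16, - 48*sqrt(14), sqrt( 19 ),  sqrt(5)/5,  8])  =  [ - 48*sqrt( 14), - 52.71,  -  27*sqrt( 3 ),- 96*sqrt(5)/5,  -  16, - sqrt(7),sqrt( 5 )/5 , sqrt ( 3),E, sqrt (11),sqrt(17),sqrt( 19), 8,  48*sqrt (6 ) ]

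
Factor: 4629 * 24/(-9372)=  - 2^1*3^1*11^( -1 )*71^( - 1)*1543^1 = - 9258/781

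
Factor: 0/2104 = 0^1 = 0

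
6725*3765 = 25319625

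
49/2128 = 7/304 = 0.02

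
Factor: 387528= 2^3*3^1*67^1*241^1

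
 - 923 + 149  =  -774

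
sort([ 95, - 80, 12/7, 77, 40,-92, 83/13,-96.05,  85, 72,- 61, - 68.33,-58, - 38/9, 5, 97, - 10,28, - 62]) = [ - 96.05,-92,-80,-68.33, - 62, - 61, - 58, - 10,-38/9, 12/7, 5, 83/13,  28,40, 72,  77,  85, 95, 97]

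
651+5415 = 6066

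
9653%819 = 644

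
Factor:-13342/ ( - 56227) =14/59 = 2^1*7^1 * 59^ ( - 1 )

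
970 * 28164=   27319080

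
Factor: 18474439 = 18474439^1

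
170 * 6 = 1020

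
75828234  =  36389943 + 39438291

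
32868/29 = 1133 + 11/29= 1133.38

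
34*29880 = 1015920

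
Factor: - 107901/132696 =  - 2^( - 3 ) * 97^(  -  1 )*631^1 = - 631/776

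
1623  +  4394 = 6017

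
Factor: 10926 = 2^1*3^2*607^1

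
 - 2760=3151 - 5911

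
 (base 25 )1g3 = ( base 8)2004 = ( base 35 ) td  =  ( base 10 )1028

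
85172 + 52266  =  137438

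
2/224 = 1/112 = 0.01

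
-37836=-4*9459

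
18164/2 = 9082 = 9082.00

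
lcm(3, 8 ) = 24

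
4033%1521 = 991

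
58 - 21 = 37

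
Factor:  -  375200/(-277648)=50/37 = 2^1*5^2*37^( - 1 ) 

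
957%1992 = 957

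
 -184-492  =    -  676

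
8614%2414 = 1372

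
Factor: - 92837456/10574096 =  - 5802341/660881 =- 13^( - 1)*29^ ( - 1 )*1753^( - 1)*5802341^1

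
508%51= 49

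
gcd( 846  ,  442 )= 2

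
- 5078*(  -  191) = 969898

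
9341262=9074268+266994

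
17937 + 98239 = 116176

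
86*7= 602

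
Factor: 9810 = 2^1*3^2*5^1*109^1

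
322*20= 6440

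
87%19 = 11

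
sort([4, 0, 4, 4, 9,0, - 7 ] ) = [ - 7, 0,0, 4, 4 , 4, 9 ] 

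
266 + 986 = 1252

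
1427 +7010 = 8437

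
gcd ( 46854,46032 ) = 822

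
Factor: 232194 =2^1*3^1* 38699^1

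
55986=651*86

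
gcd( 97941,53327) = 1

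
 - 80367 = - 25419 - 54948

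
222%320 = 222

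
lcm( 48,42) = 336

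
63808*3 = 191424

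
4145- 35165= - 31020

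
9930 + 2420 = 12350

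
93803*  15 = 1407045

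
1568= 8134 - 6566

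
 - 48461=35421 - 83882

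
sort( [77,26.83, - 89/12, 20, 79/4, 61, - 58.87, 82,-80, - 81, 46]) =[  -  81,  -  80,-58.87,-89/12, 79/4,20, 26.83, 46, 61, 77, 82 ]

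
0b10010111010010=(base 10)9682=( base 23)i6m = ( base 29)bep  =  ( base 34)8CQ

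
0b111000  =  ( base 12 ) 48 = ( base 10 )56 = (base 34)1M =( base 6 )132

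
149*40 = 5960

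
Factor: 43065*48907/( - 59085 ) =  - 3^1*11^1*13^ ( - 1 )*29^1*101^(-1 ) * 48907^1 = - 46803999/1313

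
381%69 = 36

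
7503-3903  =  3600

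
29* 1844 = 53476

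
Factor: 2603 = 19^1 * 137^1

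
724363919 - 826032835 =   -  101668916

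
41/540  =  41/540 = 0.08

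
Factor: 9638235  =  3^2 * 5^1*  17^1*43^1* 293^1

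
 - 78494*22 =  - 1726868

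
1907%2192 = 1907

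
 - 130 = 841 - 971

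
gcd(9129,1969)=179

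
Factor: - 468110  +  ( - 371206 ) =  - 2^2*3^1*23^1* 3041^1 = -839316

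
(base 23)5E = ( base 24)59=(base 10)129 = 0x81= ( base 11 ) 108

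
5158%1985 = 1188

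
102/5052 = 17/842 = 0.02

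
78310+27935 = 106245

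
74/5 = 14 + 4/5 =14.80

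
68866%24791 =19284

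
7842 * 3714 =29125188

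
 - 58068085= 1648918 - 59717003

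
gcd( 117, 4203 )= 9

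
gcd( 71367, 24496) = 1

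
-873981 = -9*97109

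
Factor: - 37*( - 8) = 2^3*37^1 = 296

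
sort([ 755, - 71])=[ - 71, 755]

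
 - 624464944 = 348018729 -972483673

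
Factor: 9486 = 2^1 *3^2 * 17^1*31^1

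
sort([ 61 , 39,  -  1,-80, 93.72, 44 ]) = [  -  80,- 1 , 39, 44,61,93.72 ] 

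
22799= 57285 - 34486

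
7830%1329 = 1185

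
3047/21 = 145 +2/21= 145.10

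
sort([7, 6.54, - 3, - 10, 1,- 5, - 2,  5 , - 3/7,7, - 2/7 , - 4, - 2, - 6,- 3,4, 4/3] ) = [ - 10, - 6, - 5, - 4 , - 3 ,-3, - 2, - 2, - 3/7, - 2/7, 1,  4/3,4,5, 6.54,7,7]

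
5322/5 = 5322/5= 1064.40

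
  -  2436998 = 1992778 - 4429776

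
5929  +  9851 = 15780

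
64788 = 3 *21596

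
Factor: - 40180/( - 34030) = 2^1*7^2*83^(-1 ) = 98/83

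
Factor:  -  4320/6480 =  - 2/3= -2^1*3^(  -  1) 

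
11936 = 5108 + 6828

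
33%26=7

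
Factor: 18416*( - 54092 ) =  - 2^6 * 1151^1*13523^1 = -  996158272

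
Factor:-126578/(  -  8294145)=2^1*3^( - 1 )*5^( - 1)* 19^1*23^(  -  1)*29^ ( - 1 )*829^ ( - 1)*3331^1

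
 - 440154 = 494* ( - 891 ) 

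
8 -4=4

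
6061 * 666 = 4036626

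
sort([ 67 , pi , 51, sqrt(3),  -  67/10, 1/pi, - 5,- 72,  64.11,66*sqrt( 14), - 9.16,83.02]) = [-72,-9.16  ,-67/10,- 5 , 1/pi,  sqrt(3 ), pi , 51, 64.11,67,  83.02, 66*sqrt( 14 ) ]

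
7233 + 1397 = 8630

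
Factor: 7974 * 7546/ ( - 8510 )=-2^1 * 3^2*5^(  -  1)*7^3*11^1 *23^( - 1 )*37^(  -  1)*443^1 = - 30085902/4255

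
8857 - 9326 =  - 469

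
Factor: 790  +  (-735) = 5^1 * 11^1  =  55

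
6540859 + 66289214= 72830073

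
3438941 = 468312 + 2970629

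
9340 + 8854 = 18194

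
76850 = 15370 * 5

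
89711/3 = 89711/3=29903.67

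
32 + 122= 154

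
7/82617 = 7/82617 =0.00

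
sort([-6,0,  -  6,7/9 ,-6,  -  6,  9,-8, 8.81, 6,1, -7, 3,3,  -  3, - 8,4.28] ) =[ - 8, - 8,-7,-6, - 6, - 6,- 6, - 3  ,  0,7/9, 1,3,3, 4.28, 6, 8.81,9]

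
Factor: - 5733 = - 3^2 *7^2*13^1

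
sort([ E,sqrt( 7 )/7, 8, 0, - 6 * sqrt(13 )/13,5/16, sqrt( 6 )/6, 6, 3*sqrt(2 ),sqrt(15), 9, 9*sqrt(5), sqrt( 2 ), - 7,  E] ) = [ - 7, - 6*sqrt( 13 ) /13,0,5/16, sqrt ( 7 )/7,sqrt(6 ) /6, sqrt(2),E, E, sqrt(15 ),3*sqrt(2), 6, 8, 9, 9*sqrt(5 )]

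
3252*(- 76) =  - 247152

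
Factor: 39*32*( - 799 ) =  - 2^5*3^1*13^1*17^1* 47^1  =  -997152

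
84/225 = 28/75 = 0.37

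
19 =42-23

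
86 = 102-16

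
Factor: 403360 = 2^5 * 5^1 * 2521^1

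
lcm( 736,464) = 21344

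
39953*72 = 2876616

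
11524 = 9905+1619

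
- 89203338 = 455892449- 545095787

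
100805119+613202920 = 714008039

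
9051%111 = 60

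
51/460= 51/460=0.11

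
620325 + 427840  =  1048165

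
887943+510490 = 1398433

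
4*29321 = 117284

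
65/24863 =65/24863 = 0.00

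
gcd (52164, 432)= 108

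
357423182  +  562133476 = 919556658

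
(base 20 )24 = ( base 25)1j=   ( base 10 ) 44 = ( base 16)2C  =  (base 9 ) 48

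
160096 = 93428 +66668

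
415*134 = 55610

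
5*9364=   46820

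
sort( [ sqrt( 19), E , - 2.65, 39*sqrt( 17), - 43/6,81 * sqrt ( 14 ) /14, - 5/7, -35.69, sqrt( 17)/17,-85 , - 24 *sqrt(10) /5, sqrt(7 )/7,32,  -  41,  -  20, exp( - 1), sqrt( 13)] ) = [ - 85, - 41, - 35.69,  -  20, - 24*sqrt( 10) /5, - 43/6, - 2.65, - 5/7,sqrt( 17)/17 , exp(-1 ), sqrt( 7 )/7,E, sqrt( 13 ), sqrt( 19)  ,  81*sqrt( 14 ) /14, 32, 39 * sqrt( 17) ]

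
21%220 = 21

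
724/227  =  724/227 = 3.19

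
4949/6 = 824 + 5/6 = 824.83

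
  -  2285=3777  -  6062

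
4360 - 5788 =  - 1428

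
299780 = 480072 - 180292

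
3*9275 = 27825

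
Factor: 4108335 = 3^1*5^1 * 7^1*11^1*3557^1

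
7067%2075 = 842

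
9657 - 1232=8425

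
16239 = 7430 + 8809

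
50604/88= 12651/22=575.05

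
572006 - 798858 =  - 226852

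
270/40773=90/13591 = 0.01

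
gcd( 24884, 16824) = 4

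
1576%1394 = 182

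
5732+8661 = 14393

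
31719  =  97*327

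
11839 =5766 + 6073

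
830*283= 234890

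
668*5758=3846344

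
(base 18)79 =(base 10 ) 135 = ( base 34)3x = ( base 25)5a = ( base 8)207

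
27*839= 22653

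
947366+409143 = 1356509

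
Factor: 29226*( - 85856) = -2509227456 = -2^6 * 3^1 * 2683^1*4871^1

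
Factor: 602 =2^1 * 7^1*43^1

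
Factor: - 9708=-2^2 *3^1*809^1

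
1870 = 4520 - 2650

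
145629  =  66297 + 79332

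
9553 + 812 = 10365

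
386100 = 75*5148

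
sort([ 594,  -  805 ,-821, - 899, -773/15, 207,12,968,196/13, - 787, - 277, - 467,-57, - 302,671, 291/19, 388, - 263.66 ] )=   [-899,  -  821, - 805, - 787,  -  467, - 302,  -  277, - 263.66, - 57,  -  773/15,12,196/13, 291/19,207, 388,594, 671 , 968]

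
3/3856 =3/3856 = 0.00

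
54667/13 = 54667/13= 4205.15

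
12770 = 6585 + 6185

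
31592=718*44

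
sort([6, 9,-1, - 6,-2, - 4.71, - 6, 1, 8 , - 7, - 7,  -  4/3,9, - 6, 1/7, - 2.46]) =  [ - 7, - 7, - 6 , - 6, - 6, - 4.71, - 2.46, - 2, - 4/3, - 1, 1/7,1,6,8,9, 9] 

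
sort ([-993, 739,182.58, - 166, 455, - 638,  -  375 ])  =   [ - 993, - 638,-375, - 166,182.58, 455,  739] 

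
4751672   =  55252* 86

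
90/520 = 9/52 = 0.17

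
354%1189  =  354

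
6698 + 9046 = 15744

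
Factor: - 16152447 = -3^1 * 389^1*13841^1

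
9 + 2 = 11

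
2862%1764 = 1098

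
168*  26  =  4368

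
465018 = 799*582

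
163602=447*366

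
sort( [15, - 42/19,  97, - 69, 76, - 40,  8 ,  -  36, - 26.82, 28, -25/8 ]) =[-69, - 40, - 36, - 26.82, - 25/8 , - 42/19,8, 15 , 28,  76, 97] 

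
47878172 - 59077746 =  - 11199574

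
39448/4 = 9862 = 9862.00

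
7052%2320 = 92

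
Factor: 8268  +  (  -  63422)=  - 55154 = -2^1*11^1* 23^1*109^1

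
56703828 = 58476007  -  1772179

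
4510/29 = 4510/29=155.52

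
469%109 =33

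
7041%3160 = 721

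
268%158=110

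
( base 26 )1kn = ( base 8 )2303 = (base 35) yt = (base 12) 857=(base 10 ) 1219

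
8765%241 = 89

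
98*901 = 88298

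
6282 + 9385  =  15667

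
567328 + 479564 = 1046892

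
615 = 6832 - 6217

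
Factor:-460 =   -  2^2*5^1*23^1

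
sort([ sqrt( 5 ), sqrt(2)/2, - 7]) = [-7, sqrt (2)/2,sqrt( 5)] 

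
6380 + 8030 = 14410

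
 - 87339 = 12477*(-7)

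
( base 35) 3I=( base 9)146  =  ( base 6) 323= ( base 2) 1111011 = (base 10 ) 123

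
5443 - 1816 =3627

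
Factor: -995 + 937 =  - 2^1 *29^1=-58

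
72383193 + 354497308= 426880501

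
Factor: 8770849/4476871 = 7^( - 1)*73^( - 1) * 8761^( - 1 )*8770849^1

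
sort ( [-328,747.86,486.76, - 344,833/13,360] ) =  [  -  344, - 328,833/13,360 , 486.76,747.86 ]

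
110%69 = 41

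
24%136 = 24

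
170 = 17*10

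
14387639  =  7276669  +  7110970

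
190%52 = 34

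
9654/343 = 28 + 50/343 =28.15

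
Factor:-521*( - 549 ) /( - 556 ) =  - 286029/556 = - 2^( - 2 ) * 3^2* 61^1*139^ ( - 1 ) * 521^1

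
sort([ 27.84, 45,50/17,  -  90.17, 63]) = [  -  90.17,50/17, 27.84 , 45,63 ] 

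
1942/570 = 3 + 116/285 = 3.41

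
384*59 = 22656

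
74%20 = 14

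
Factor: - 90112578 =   -  2^1*3^1*15018763^1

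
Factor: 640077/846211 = 3^1*593^(-1) * 1427^(-1) *213359^1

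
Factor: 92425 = 5^2*3697^1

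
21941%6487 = 2480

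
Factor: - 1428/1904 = -3/4 = -  2^ (-2)*3^1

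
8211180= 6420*1279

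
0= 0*76437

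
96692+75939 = 172631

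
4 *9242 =36968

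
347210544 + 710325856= 1057536400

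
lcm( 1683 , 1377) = 15147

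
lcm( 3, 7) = 21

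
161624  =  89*1816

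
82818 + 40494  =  123312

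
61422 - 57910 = 3512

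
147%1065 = 147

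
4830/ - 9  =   - 537 + 1/3 = - 536.67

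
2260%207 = 190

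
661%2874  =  661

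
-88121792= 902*( - 97696 ) 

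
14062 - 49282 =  - 35220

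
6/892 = 3/446 = 0.01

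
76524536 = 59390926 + 17133610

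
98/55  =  98/55 = 1.78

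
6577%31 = 5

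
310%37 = 14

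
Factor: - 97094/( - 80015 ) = 2^1 * 5^( - 1)*13^( -1 )*43^1*1129^1*1231^( - 1) 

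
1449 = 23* 63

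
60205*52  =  3130660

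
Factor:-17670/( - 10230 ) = 19/11 = 11^(-1)*19^1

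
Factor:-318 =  - 2^1  *  3^1* 53^1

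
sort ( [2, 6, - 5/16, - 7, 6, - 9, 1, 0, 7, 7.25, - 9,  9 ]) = [ - 9, - 9 ,-7,-5/16,0, 1, 2,6,6,7,  7.25, 9]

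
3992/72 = 55 + 4/9=   55.44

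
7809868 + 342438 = 8152306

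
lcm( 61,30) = 1830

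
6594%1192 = 634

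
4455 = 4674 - 219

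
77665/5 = 15533 = 15533.00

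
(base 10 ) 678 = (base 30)mi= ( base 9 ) 833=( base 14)366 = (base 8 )1246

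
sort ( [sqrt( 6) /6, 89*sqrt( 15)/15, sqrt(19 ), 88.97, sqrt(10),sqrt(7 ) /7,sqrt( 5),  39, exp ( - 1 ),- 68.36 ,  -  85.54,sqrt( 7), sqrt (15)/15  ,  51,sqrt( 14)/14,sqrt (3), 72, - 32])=[ - 85.54,  -  68.36, -32, sqrt( 15) /15, sqrt( 14) /14,exp( - 1 ),sqrt(7)/7, sqrt(6 )/6,  sqrt( 3) , sqrt( 5), sqrt( 7), sqrt( 10),sqrt( 19 ), 89*sqrt (15) /15,39, 51,72,88.97]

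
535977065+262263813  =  798240878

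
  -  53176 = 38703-91879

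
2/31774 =1/15887 = 0.00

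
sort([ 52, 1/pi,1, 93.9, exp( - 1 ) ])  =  [1/pi,exp( - 1 ), 1, 52, 93.9 ] 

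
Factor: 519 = 3^1 * 173^1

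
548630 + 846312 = 1394942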